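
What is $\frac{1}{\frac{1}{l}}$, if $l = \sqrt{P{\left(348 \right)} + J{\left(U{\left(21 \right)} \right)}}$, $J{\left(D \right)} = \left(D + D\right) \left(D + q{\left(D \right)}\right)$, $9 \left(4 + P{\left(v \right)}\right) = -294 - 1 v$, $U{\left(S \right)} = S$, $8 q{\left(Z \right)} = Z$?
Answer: $\frac{\sqrt{33009}}{6} \approx 30.281$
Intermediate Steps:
$q{\left(Z \right)} = \frac{Z}{8}$
$P{\left(v \right)} = - \frac{110}{3} - \frac{v}{9}$ ($P{\left(v \right)} = -4 + \frac{-294 - 1 v}{9} = -4 + \frac{-294 - v}{9} = -4 - \left(\frac{98}{3} + \frac{v}{9}\right) = - \frac{110}{3} - \frac{v}{9}$)
$J{\left(D \right)} = \frac{9 D^{2}}{4}$ ($J{\left(D \right)} = \left(D + D\right) \left(D + \frac{D}{8}\right) = 2 D \frac{9 D}{8} = \frac{9 D^{2}}{4}$)
$l = \frac{\sqrt{33009}}{6}$ ($l = \sqrt{\left(- \frac{110}{3} - \frac{116}{3}\right) + \frac{9 \cdot 21^{2}}{4}} = \sqrt{\left(- \frac{110}{3} - \frac{116}{3}\right) + \frac{9}{4} \cdot 441} = \sqrt{- \frac{226}{3} + \frac{3969}{4}} = \sqrt{\frac{11003}{12}} = \frac{\sqrt{33009}}{6} \approx 30.281$)
$\frac{1}{\frac{1}{l}} = \frac{1}{\frac{1}{\frac{1}{6} \sqrt{33009}}} = \frac{1}{\frac{2}{11003} \sqrt{33009}} = \frac{\sqrt{33009}}{6}$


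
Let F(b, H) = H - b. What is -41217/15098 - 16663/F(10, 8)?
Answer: 62873885/7549 ≈ 8328.8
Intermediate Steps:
-41217/15098 - 16663/F(10, 8) = -41217/15098 - 16663/(8 - 1*10) = -41217*1/15098 - 16663/(8 - 10) = -41217/15098 - 16663/(-2) = -41217/15098 - 16663*(-1/2) = -41217/15098 + 16663/2 = 62873885/7549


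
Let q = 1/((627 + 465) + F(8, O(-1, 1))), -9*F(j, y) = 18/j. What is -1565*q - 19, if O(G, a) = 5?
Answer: -89233/4367 ≈ -20.433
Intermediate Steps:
F(j, y) = -2/j
q = 4/4367 (q = 1/((627 + 465) - 2/8) = 1/(1092 - 2*⅛) = 1/(1092 - ¼) = 1/(4367/4) = 4/4367 ≈ 0.00091596)
-1565*q - 19 = -1565*4/4367 - 19 = -6260/4367 - 19 = -89233/4367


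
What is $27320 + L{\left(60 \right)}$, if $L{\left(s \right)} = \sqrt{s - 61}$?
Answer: $27320 + i \approx 27320.0 + 1.0 i$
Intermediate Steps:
$L{\left(s \right)} = \sqrt{-61 + s}$
$27320 + L{\left(60 \right)} = 27320 + \sqrt{-61 + 60} = 27320 + \sqrt{-1} = 27320 + i$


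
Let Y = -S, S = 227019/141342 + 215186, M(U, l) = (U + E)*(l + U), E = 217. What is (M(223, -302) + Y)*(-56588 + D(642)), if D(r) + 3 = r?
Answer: 658857187344633/47114 ≈ 1.3984e+10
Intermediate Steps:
D(r) = -3 + r
M(U, l) = (217 + U)*(U + l) (M(U, l) = (U + 217)*(l + U) = (217 + U)*(U + l))
S = 10138348877/47114 (S = 227019*(1/141342) + 215186 = 75673/47114 + 215186 = 10138348877/47114 ≈ 2.1519e+5)
Y = -10138348877/47114 (Y = -1*10138348877/47114 = -10138348877/47114 ≈ -2.1519e+5)
(M(223, -302) + Y)*(-56588 + D(642)) = ((223**2 + 217*223 + 217*(-302) + 223*(-302)) - 10138348877/47114)*(-56588 + (-3 + 642)) = ((49729 + 48391 - 65534 - 67346) - 10138348877/47114)*(-56588 + 639) = (-34760 - 10138348877/47114)*(-55949) = -11776031517/47114*(-55949) = 658857187344633/47114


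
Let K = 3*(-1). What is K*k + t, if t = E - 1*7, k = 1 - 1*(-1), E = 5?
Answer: -8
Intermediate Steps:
K = -3
k = 2 (k = 1 + 1 = 2)
t = -2 (t = 5 - 1*7 = 5 - 7 = -2)
K*k + t = -3*2 - 2 = -6 - 2 = -8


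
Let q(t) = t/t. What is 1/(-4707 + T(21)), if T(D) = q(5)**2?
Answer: -1/4706 ≈ -0.00021249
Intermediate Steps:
q(t) = 1
T(D) = 1 (T(D) = 1**2 = 1)
1/(-4707 + T(21)) = 1/(-4707 + 1) = 1/(-4706) = -1/4706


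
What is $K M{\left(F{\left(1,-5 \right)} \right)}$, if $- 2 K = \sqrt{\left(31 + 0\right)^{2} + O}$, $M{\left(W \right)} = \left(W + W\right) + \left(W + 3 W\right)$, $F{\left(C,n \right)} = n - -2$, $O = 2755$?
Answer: $18 \sqrt{929} \approx 548.63$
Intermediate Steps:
$F{\left(C,n \right)} = 2 + n$ ($F{\left(C,n \right)} = n + 2 = 2 + n$)
$M{\left(W \right)} = 6 W$ ($M{\left(W \right)} = 2 W + 4 W = 6 W$)
$K = - \sqrt{929}$ ($K = - \frac{\sqrt{\left(31 + 0\right)^{2} + 2755}}{2} = - \frac{\sqrt{31^{2} + 2755}}{2} = - \frac{\sqrt{961 + 2755}}{2} = - \frac{\sqrt{3716}}{2} = - \frac{2 \sqrt{929}}{2} = - \sqrt{929} \approx -30.479$)
$K M{\left(F{\left(1,-5 \right)} \right)} = - \sqrt{929} \cdot 6 \left(2 - 5\right) = - \sqrt{929} \cdot 6 \left(-3\right) = - \sqrt{929} \left(-18\right) = 18 \sqrt{929}$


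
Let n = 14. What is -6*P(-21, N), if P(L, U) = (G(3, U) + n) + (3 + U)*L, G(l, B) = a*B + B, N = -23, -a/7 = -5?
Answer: 2364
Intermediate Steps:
a = 35 (a = -7*(-5) = 35)
G(l, B) = 36*B (G(l, B) = 35*B + B = 36*B)
P(L, U) = 14 + 36*U + L*(3 + U) (P(L, U) = (36*U + 14) + (3 + U)*L = (14 + 36*U) + L*(3 + U) = 14 + 36*U + L*(3 + U))
-6*P(-21, N) = -6*(14 + 3*(-21) + 36*(-23) - 21*(-23)) = -6*(14 - 63 - 828 + 483) = -6*(-394) = 2364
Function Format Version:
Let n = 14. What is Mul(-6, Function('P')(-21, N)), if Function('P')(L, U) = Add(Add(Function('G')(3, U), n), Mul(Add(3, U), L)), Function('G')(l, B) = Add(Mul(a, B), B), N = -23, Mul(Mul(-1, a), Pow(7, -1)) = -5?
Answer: 2364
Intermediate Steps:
a = 35 (a = Mul(-7, -5) = 35)
Function('G')(l, B) = Mul(36, B) (Function('G')(l, B) = Add(Mul(35, B), B) = Mul(36, B))
Function('P')(L, U) = Add(14, Mul(36, U), Mul(L, Add(3, U))) (Function('P')(L, U) = Add(Add(Mul(36, U), 14), Mul(Add(3, U), L)) = Add(Add(14, Mul(36, U)), Mul(L, Add(3, U))) = Add(14, Mul(36, U), Mul(L, Add(3, U))))
Mul(-6, Function('P')(-21, N)) = Mul(-6, Add(14, Mul(3, -21), Mul(36, -23), Mul(-21, -23))) = Mul(-6, Add(14, -63, -828, 483)) = Mul(-6, -394) = 2364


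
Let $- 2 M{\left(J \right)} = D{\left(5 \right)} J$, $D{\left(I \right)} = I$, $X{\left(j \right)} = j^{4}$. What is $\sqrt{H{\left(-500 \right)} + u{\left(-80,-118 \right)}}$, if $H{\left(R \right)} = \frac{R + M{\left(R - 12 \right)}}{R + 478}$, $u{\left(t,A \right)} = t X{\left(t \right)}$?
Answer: $\frac{i \sqrt{396492804290}}{11} \approx 57243.0 i$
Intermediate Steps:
$u{\left(t,A \right)} = t^{5}$ ($u{\left(t,A \right)} = t t^{4} = t^{5}$)
$M{\left(J \right)} = - \frac{5 J}{2}$
$H{\left(R \right)} = \frac{30 - \frac{3 R}{2}}{478 + R}$ ($H{\left(R \right)} = \frac{R - \frac{5 \left(R - 12\right)}{2}}{R + 478} = \frac{R - \frac{5 \left(R - 12\right)}{2}}{478 + R} = \frac{R - \frac{5 \left(-12 + R\right)}{2}}{478 + R} = \frac{R - \left(-30 + \frac{5 R}{2}\right)}{478 + R} = \frac{30 - \frac{3 R}{2}}{478 + R}$)
$\sqrt{H{\left(-500 \right)} + u{\left(-80,-118 \right)}} = \sqrt{\frac{3 \left(20 - -500\right)}{2 \left(478 - 500\right)} + \left(-80\right)^{5}} = \sqrt{\frac{3 \left(20 + 500\right)}{2 \left(-22\right)} - 3276800000} = \sqrt{\frac{3}{2} \left(- \frac{1}{22}\right) 520 - 3276800000} = \sqrt{- \frac{390}{11} - 3276800000} = \sqrt{- \frac{36044800390}{11}} = \frac{i \sqrt{396492804290}}{11}$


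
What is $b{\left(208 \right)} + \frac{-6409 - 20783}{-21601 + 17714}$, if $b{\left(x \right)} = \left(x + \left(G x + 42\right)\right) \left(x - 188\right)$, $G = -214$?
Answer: $- \frac{3440900688}{3887} \approx -8.8523 \cdot 10^{5}$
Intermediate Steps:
$b{\left(x \right)} = \left(-188 + x\right) \left(42 - 213 x\right)$ ($b{\left(x \right)} = \left(x - \left(-42 + 214 x\right)\right) \left(x - 188\right) = \left(x - \left(-42 + 214 x\right)\right) \left(-188 + x\right) = \left(42 - 213 x\right) \left(-188 + x\right) = \left(-188 + x\right) \left(42 - 213 x\right)$)
$b{\left(208 \right)} + \frac{-6409 - 20783}{-21601 + 17714} = \left(-7896 - 213 \cdot 208^{2} + 40086 \cdot 208\right) + \frac{-6409 - 20783}{-21601 + 17714} = \left(-7896 - 9215232 + 8337888\right) - \frac{27192}{-3887} = \left(-7896 - 9215232 + 8337888\right) - - \frac{27192}{3887} = -885240 + \frac{27192}{3887} = - \frac{3440900688}{3887}$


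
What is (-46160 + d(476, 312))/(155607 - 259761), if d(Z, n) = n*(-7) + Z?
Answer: 7978/17359 ≈ 0.45959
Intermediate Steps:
d(Z, n) = Z - 7*n (d(Z, n) = -7*n + Z = Z - 7*n)
(-46160 + d(476, 312))/(155607 - 259761) = (-46160 + (476 - 7*312))/(155607 - 259761) = (-46160 + (476 - 2184))/(-104154) = (-46160 - 1708)*(-1/104154) = -47868*(-1/104154) = 7978/17359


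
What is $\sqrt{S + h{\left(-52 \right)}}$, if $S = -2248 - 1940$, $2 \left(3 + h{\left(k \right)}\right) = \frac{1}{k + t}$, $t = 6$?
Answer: $\frac{i \sqrt{8868179}}{46} \approx 64.738 i$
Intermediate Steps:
$h{\left(k \right)} = -3 + \frac{1}{2 \left(6 + k\right)}$ ($h{\left(k \right)} = -3 + \frac{1}{2 \left(k + 6\right)} = -3 + \frac{1}{2 \left(6 + k\right)}$)
$S = -4188$
$\sqrt{S + h{\left(-52 \right)}} = \sqrt{-4188 + \frac{-35 - -312}{2 \left(6 - 52\right)}} = \sqrt{-4188 + \frac{-35 + 312}{2 \left(-46\right)}} = \sqrt{-4188 + \frac{1}{2} \left(- \frac{1}{46}\right) 277} = \sqrt{-4188 - \frac{277}{92}} = \sqrt{- \frac{385573}{92}} = \frac{i \sqrt{8868179}}{46}$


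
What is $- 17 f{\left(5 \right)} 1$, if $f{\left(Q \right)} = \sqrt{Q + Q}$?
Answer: $- 17 \sqrt{10} \approx -53.759$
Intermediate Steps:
$f{\left(Q \right)} = \sqrt{2} \sqrt{Q}$ ($f{\left(Q \right)} = \sqrt{2 Q} = \sqrt{2} \sqrt{Q}$)
$- 17 f{\left(5 \right)} 1 = - 17 \sqrt{2} \sqrt{5} \cdot 1 = - 17 \sqrt{10} \cdot 1 = - 17 \sqrt{10}$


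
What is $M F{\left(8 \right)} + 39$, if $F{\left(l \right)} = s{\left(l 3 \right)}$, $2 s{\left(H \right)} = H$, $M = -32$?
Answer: $-345$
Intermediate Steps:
$s{\left(H \right)} = \frac{H}{2}$
$F{\left(l \right)} = \frac{3 l}{2}$ ($F{\left(l \right)} = \frac{l 3}{2} = \frac{3 l}{2}$)
$M F{\left(8 \right)} + 39 = - 32 \cdot \frac{3}{2} \cdot 8 + 39 = \left(-32\right) 12 + 39 = -384 + 39 = -345$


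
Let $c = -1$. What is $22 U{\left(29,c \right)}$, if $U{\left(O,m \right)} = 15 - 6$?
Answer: $198$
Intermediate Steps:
$U{\left(O,m \right)} = 9$ ($U{\left(O,m \right)} = 15 - 6 = 9$)
$22 U{\left(29,c \right)} = 22 \cdot 9 = 198$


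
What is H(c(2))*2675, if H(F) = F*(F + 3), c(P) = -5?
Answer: 26750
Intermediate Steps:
H(F) = F*(3 + F)
H(c(2))*2675 = -5*(3 - 5)*2675 = -5*(-2)*2675 = 10*2675 = 26750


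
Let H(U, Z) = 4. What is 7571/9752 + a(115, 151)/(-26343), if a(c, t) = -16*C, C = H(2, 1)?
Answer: 200066981/256896936 ≈ 0.77878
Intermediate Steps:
C = 4
a(c, t) = -64 (a(c, t) = -16*4 = -64)
7571/9752 + a(115, 151)/(-26343) = 7571/9752 - 64/(-26343) = 7571*(1/9752) - 64*(-1/26343) = 7571/9752 + 64/26343 = 200066981/256896936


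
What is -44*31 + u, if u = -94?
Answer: -1458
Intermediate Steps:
-44*31 + u = -44*31 - 94 = -1364 - 94 = -1458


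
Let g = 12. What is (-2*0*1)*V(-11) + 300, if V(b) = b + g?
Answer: 300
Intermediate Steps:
V(b) = 12 + b (V(b) = b + 12 = 12 + b)
(-2*0*1)*V(-11) + 300 = (-2*0*1)*(12 - 11) + 300 = (0*1)*1 + 300 = 0*1 + 300 = 0 + 300 = 300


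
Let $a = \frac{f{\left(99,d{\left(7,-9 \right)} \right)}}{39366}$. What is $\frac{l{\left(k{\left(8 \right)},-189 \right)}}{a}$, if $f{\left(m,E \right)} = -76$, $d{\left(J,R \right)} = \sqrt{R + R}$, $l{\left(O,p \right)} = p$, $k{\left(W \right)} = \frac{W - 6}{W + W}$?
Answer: $\frac{3720087}{38} \approx 97897.0$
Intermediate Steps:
$k{\left(W \right)} = \frac{-6 + W}{2 W}$
$d{\left(J,R \right)} = \sqrt{2} \sqrt{R}$ ($d{\left(J,R \right)} = \sqrt{2 R} = \sqrt{2} \sqrt{R}$)
$a = - \frac{38}{19683}$ ($a = - \frac{76}{39366} = \left(-76\right) \frac{1}{39366} = - \frac{38}{19683} \approx -0.0019306$)
$\frac{l{\left(k{\left(8 \right)},-189 \right)}}{a} = - \frac{189}{- \frac{38}{19683}} = \left(-189\right) \left(- \frac{19683}{38}\right) = \frac{3720087}{38}$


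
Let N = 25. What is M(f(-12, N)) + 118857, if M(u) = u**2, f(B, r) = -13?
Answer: 119026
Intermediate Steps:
M(f(-12, N)) + 118857 = (-13)**2 + 118857 = 169 + 118857 = 119026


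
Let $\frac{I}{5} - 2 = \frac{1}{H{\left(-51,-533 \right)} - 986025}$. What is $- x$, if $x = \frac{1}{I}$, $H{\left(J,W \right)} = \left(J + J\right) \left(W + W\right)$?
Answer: $- \frac{877293}{8772925} \approx -0.1$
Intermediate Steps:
$H{\left(J,W \right)} = 4 J W$ ($H{\left(J,W \right)} = 2 J 2 W = 4 J W$)
$I = \frac{8772925}{877293}$ ($I = 10 + \frac{5}{4 \left(-51\right) \left(-533\right) - 986025} = 10 + \frac{5}{108732 - 986025} = 10 + \frac{5}{-877293} = 10 + 5 \left(- \frac{1}{877293}\right) = 10 - \frac{5}{877293} = \frac{8772925}{877293} \approx 10.0$)
$x = \frac{877293}{8772925}$ ($x = \frac{1}{\frac{8772925}{877293}} = \frac{877293}{8772925} \approx 0.1$)
$- x = \left(-1\right) \frac{877293}{8772925} = - \frac{877293}{8772925}$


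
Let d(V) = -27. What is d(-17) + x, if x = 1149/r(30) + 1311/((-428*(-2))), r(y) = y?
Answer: 54919/4280 ≈ 12.832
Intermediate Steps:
x = 170479/4280 (x = 1149/30 + 1311/((-428*(-2))) = 1149*(1/30) + 1311/856 = 383/10 + 1311*(1/856) = 383/10 + 1311/856 = 170479/4280 ≈ 39.832)
d(-17) + x = -27 + 170479/4280 = 54919/4280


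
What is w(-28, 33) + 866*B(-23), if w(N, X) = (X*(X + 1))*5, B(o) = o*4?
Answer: -74062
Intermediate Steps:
B(o) = 4*o
w(N, X) = 5*X*(1 + X) (w(N, X) = (X*(1 + X))*5 = 5*X*(1 + X))
w(-28, 33) + 866*B(-23) = 5*33*(1 + 33) + 866*(4*(-23)) = 5*33*34 + 866*(-92) = 5610 - 79672 = -74062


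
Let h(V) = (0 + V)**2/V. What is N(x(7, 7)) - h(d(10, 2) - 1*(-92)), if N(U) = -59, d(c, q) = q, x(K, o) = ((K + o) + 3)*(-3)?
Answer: -153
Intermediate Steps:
x(K, o) = -9 - 3*K - 3*o (x(K, o) = (3 + K + o)*(-3) = -9 - 3*K - 3*o)
h(V) = V (h(V) = V**2/V = V)
N(x(7, 7)) - h(d(10, 2) - 1*(-92)) = -59 - (2 - 1*(-92)) = -59 - (2 + 92) = -59 - 1*94 = -59 - 94 = -153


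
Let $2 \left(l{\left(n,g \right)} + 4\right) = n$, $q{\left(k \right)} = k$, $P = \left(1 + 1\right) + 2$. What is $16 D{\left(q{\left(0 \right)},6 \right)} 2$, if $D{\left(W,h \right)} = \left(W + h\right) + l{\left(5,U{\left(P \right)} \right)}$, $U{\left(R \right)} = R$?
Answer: $144$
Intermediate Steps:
$P = 4$ ($P = 2 + 2 = 4$)
$l{\left(n,g \right)} = -4 + \frac{n}{2}$
$D{\left(W,h \right)} = - \frac{3}{2} + W + h$ ($D{\left(W,h \right)} = \left(W + h\right) + \left(-4 + \frac{1}{2} \cdot 5\right) = \left(W + h\right) + \left(-4 + \frac{5}{2}\right) = \left(W + h\right) - \frac{3}{2} = - \frac{3}{2} + W + h$)
$16 D{\left(q{\left(0 \right)},6 \right)} 2 = 16 \left(- \frac{3}{2} + 0 + 6\right) 2 = 16 \cdot \frac{9}{2} \cdot 2 = 72 \cdot 2 = 144$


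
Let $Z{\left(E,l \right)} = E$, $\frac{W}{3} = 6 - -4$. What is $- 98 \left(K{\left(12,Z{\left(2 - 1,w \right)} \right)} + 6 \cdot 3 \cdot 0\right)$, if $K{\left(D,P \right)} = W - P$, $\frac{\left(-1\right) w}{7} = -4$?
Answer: $-2842$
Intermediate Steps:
$w = 28$ ($w = \left(-7\right) \left(-4\right) = 28$)
$W = 30$ ($W = 3 \left(6 - -4\right) = 3 \left(6 + 4\right) = 3 \cdot 10 = 30$)
$K{\left(D,P \right)} = 30 - P$
$- 98 \left(K{\left(12,Z{\left(2 - 1,w \right)} \right)} + 6 \cdot 3 \cdot 0\right) = - 98 \left(\left(30 - \left(2 - 1\right)\right) + 6 \cdot 3 \cdot 0\right) = - 98 \left(\left(30 - \left(2 - 1\right)\right) + 18 \cdot 0\right) = - 98 \left(\left(30 - 1\right) + 0\right) = - 98 \left(29 + 0\right) = \left(-98\right) 29 = -2842$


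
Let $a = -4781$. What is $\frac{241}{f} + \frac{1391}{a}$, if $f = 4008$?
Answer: $- \frac{4422907}{19162248} \approx -0.23081$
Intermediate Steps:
$\frac{241}{f} + \frac{1391}{a} = \frac{241}{4008} + \frac{1391}{-4781} = 241 \cdot \frac{1}{4008} + 1391 \left(- \frac{1}{4781}\right) = \frac{241}{4008} - \frac{1391}{4781} = - \frac{4422907}{19162248}$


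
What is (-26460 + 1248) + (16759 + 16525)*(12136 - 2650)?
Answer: 315706812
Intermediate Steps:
(-26460 + 1248) + (16759 + 16525)*(12136 - 2650) = -25212 + 33284*9486 = -25212 + 315732024 = 315706812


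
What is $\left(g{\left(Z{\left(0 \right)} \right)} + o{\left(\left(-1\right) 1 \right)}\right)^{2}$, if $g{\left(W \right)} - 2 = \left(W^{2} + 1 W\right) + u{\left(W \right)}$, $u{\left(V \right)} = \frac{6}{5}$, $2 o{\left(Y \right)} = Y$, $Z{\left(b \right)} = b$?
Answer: $\frac{729}{100} \approx 7.29$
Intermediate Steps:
$o{\left(Y \right)} = \frac{Y}{2}$
$u{\left(V \right)} = \frac{6}{5}$ ($u{\left(V \right)} = 6 \cdot \frac{1}{5} = \frac{6}{5}$)
$g{\left(W \right)} = \frac{16}{5} + W + W^{2}$ ($g{\left(W \right)} = 2 + \left(\left(W^{2} + 1 W\right) + \frac{6}{5}\right) = 2 + \left(\left(W^{2} + W\right) + \frac{6}{5}\right) = 2 + \left(\left(W + W^{2}\right) + \frac{6}{5}\right) = 2 + \left(\frac{6}{5} + W + W^{2}\right) = \frac{16}{5} + W + W^{2}$)
$\left(g{\left(Z{\left(0 \right)} \right)} + o{\left(\left(-1\right) 1 \right)}\right)^{2} = \left(\left(\frac{16}{5} + 0 + 0^{2}\right) + \frac{\left(-1\right) 1}{2}\right)^{2} = \left(\left(\frac{16}{5} + 0 + 0\right) + \frac{1}{2} \left(-1\right)\right)^{2} = \left(\frac{16}{5} - \frac{1}{2}\right)^{2} = \left(\frac{27}{10}\right)^{2} = \frac{729}{100}$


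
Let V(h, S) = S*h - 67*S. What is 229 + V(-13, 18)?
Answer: -1211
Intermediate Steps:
V(h, S) = -67*S + S*h
229 + V(-13, 18) = 229 + 18*(-67 - 13) = 229 + 18*(-80) = 229 - 1440 = -1211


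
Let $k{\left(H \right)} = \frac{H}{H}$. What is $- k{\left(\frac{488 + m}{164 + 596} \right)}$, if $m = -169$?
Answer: $-1$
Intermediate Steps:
$k{\left(H \right)} = 1$
$- k{\left(\frac{488 + m}{164 + 596} \right)} = \left(-1\right) 1 = -1$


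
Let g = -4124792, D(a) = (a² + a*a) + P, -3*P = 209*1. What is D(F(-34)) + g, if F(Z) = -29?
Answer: -12369539/3 ≈ -4.1232e+6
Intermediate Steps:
P = -209/3 ≈ -69.667
D(a) = -209/3 + 2*a² (D(a) = (a² + a*a) - 209/3 = (a² + a²) - 209/3 = 2*a² - 209/3 = -209/3 + 2*a²)
D(F(-34)) + g = (-209/3 + 2*(-29)²) - 4124792 = (-209/3 + 2*841) - 4124792 = (-209/3 + 1682) - 4124792 = 4837/3 - 4124792 = -12369539/3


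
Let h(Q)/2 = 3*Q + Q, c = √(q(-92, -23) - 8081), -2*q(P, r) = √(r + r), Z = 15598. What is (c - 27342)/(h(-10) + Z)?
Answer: -13671/7759 + √(-32324 - 2*I*√46)/31036 ≈ -1.762 - 0.0057929*I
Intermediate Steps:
q(P, r) = -√2*√r/2 (q(P, r) = -√(r + r)/2 = -√2*√r/2)
c = √(-8081 - I*√46/2) (c = √(-√2*√(-23)/2 - 8081) = √(-√2*I*√23/2 - 8081) = √(-I*√46/2 - 8081) = √(-8081 - I*√46/2) ≈ 0.0189 - 89.894*I)
h(Q) = 8*Q (h(Q) = 2*(3*Q + Q) = 2*(4*Q) = 8*Q)
(c - 27342)/(h(-10) + Z) = (√(-32324 - 2*I*√46)/2 - 27342)/(8*(-10) + 15598) = (-27342 + √(-32324 - 2*I*√46)/2)/(-80 + 15598) = (-27342 + √(-32324 - 2*I*√46)/2)/15518 = (-27342 + √(-32324 - 2*I*√46)/2)*(1/15518) = -13671/7759 + √(-32324 - 2*I*√46)/31036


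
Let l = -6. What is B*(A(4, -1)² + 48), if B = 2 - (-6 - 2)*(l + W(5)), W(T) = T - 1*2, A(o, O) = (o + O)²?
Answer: -2838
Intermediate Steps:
A(o, O) = (O + o)²
W(T) = -2 + T (W(T) = T - 2 = -2 + T)
B = -22 (B = 2 - (-6 - 2)*(-6 + (-2 + 5)) = 2 - (-8)*(-6 + 3) = 2 - (-8)*(-3) = 2 - 1*24 = 2 - 24 = -22)
B*(A(4, -1)² + 48) = -22*(((-1 + 4)²)² + 48) = -22*((3²)² + 48) = -22*(9² + 48) = -22*(81 + 48) = -22*129 = -2838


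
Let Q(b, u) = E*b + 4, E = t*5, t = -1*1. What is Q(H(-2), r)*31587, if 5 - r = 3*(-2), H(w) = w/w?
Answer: -31587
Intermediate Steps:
H(w) = 1
r = 11 (r = 5 - 3*(-2) = 5 - 1*(-6) = 5 + 6 = 11)
t = -1
E = -5 (E = -1*5 = -5)
Q(b, u) = 4 - 5*b (Q(b, u) = -5*b + 4 = 4 - 5*b)
Q(H(-2), r)*31587 = (4 - 5*1)*31587 = (4 - 5)*31587 = -1*31587 = -31587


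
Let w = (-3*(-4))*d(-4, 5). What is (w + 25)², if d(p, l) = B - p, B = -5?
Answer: 169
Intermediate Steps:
d(p, l) = -5 - p
w = -12 (w = (-3*(-4))*(-5 - 1*(-4)) = 12*(-5 + 4) = 12*(-1) = -12)
(w + 25)² = (-12 + 25)² = 13² = 169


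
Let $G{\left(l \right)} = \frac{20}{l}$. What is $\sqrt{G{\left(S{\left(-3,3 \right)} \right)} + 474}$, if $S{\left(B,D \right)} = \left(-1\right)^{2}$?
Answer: $\sqrt{494} \approx 22.226$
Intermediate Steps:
$S{\left(B,D \right)} = 1$
$\sqrt{G{\left(S{\left(-3,3 \right)} \right)} + 474} = \sqrt{\frac{20}{1} + 474} = \sqrt{20 \cdot 1 + 474} = \sqrt{20 + 474} = \sqrt{494}$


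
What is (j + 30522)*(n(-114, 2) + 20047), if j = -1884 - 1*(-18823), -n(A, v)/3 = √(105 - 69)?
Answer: 950596369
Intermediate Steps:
n(A, v) = -18 (n(A, v) = -3*√(105 - 69) = -3*√36 = -3*6 = -18)
j = 16939 (j = -1884 + 18823 = 16939)
(j + 30522)*(n(-114, 2) + 20047) = (16939 + 30522)*(-18 + 20047) = 47461*20029 = 950596369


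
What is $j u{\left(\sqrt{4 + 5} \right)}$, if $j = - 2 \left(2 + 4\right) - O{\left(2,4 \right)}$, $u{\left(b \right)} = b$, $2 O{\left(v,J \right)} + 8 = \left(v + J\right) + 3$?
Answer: $- \frac{75}{2} \approx -37.5$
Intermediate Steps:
$O{\left(v,J \right)} = - \frac{5}{2} + \frac{J}{2} + \frac{v}{2}$ ($O{\left(v,J \right)} = -4 + \frac{\left(v + J\right) + 3}{2} = -4 + \frac{\left(J + v\right) + 3}{2} = -4 + \frac{3 + J + v}{2} = -4 + \left(\frac{3}{2} + \frac{J}{2} + \frac{v}{2}\right) = - \frac{5}{2} + \frac{J}{2} + \frac{v}{2}$)
$j = - \frac{25}{2}$ ($j = - 2 \left(2 + 4\right) - \left(- \frac{5}{2} + \frac{1}{2} \cdot 4 + \frac{1}{2} \cdot 2\right) = \left(-2\right) 6 - \left(- \frac{5}{2} + 2 + 1\right) = -12 - \frac{1}{2} = - \frac{25}{2} \approx -12.5$)
$j u{\left(\sqrt{4 + 5} \right)} = - \frac{25 \sqrt{4 + 5}}{2} = - \frac{25 \sqrt{9}}{2} = \left(- \frac{25}{2}\right) 3 = - \frac{75}{2}$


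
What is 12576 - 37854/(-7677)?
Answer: 10731534/853 ≈ 12581.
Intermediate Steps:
12576 - 37854/(-7677) = 12576 - 37854*(-1/7677) = 12576 + 4206/853 = 10731534/853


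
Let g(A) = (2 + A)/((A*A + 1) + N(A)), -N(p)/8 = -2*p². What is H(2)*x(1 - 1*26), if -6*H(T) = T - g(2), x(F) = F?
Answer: 1675/207 ≈ 8.0918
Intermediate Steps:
N(p) = 16*p² (N(p) = -(-16)*p² = 16*p²)
g(A) = (2 + A)/(1 + 17*A²) (g(A) = (2 + A)/((A*A + 1) + 16*A²) = (2 + A)/((A² + 1) + 16*A²) = (2 + A)/((1 + A²) + 16*A²) = (2 + A)/(1 + 17*A²))
H(T) = 2/207 - T/6 (H(T) = -(T - (2 + 2)/(1 + 17*2²))/6 = -(T - 4/(1 + 17*4))/6 = -(T - 4/(1 + 68))/6 = -(T - 4/69)/6 = -(-4/69 + T)/6 = 2/207 - T/6)
H(2)*x(1 - 1*26) = (2/207 - ⅙*2)*(1 - 1*26) = (2/207 - ⅓)*(1 - 26) = -67/207*(-25) = 1675/207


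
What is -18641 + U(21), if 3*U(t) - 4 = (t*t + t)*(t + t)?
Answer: -36515/3 ≈ -12172.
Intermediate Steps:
U(t) = 4/3 + 2*t*(t + t**2)/3 (U(t) = 4/3 + ((t*t + t)*(t + t))/3 = 4/3 + ((t**2 + t)*(2*t))/3 = 4/3 + ((t + t**2)*(2*t))/3 = 4/3 + (2*t*(t + t**2))/3 = 4/3 + 2*t*(t + t**2)/3)
-18641 + U(21) = -18641 + (4/3 + (2/3)*21**2 + (2/3)*21**3) = -18641 + (4/3 + (2/3)*441 + (2/3)*9261) = -18641 + (4/3 + 294 + 6174) = -18641 + 19408/3 = -36515/3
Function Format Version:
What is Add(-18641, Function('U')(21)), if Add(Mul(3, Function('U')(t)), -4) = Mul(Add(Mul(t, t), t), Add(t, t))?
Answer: Rational(-36515, 3) ≈ -12172.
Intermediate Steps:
Function('U')(t) = Add(Rational(4, 3), Mul(Rational(2, 3), t, Add(t, Pow(t, 2)))) (Function('U')(t) = Add(Rational(4, 3), Mul(Rational(1, 3), Mul(Add(Mul(t, t), t), Add(t, t)))) = Add(Rational(4, 3), Mul(Rational(1, 3), Mul(Add(Pow(t, 2), t), Mul(2, t)))) = Add(Rational(4, 3), Mul(Rational(1, 3), Mul(Add(t, Pow(t, 2)), Mul(2, t)))) = Add(Rational(4, 3), Mul(Rational(1, 3), Mul(2, t, Add(t, Pow(t, 2))))) = Add(Rational(4, 3), Mul(Rational(2, 3), t, Add(t, Pow(t, 2)))))
Add(-18641, Function('U')(21)) = Add(-18641, Add(Rational(4, 3), Mul(Rational(2, 3), Pow(21, 2)), Mul(Rational(2, 3), Pow(21, 3)))) = Add(-18641, Add(Rational(4, 3), Mul(Rational(2, 3), 441), Mul(Rational(2, 3), 9261))) = Add(-18641, Add(Rational(4, 3), 294, 6174)) = Add(-18641, Rational(19408, 3)) = Rational(-36515, 3)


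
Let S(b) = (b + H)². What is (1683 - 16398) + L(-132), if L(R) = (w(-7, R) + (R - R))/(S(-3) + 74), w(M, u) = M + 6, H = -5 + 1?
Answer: -1809946/123 ≈ -14715.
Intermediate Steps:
H = -4
w(M, u) = 6 + M
S(b) = (-4 + b)² (S(b) = (b - 4)² = (-4 + b)²)
L(R) = -1/123 (L(R) = ((6 - 7) + (R - R))/((-4 - 3)² + 74) = (-1 + 0)/((-7)² + 74) = -1/(49 + 74) = -1/123)
(1683 - 16398) + L(-132) = (1683 - 16398) - 1/123 = -14715 - 1/123 = -1809946/123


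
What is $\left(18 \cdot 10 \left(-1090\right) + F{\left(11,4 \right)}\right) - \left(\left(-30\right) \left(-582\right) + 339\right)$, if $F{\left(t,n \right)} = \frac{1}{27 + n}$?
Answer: $- \frac{6633968}{31} \approx -2.14 \cdot 10^{5}$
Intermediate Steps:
$\left(18 \cdot 10 \left(-1090\right) + F{\left(11,4 \right)}\right) - \left(\left(-30\right) \left(-582\right) + 339\right) = \left(18 \cdot 10 \left(-1090\right) + \frac{1}{27 + 4}\right) - \left(\left(-30\right) \left(-582\right) + 339\right) = \left(180 \left(-1090\right) + \frac{1}{31}\right) - \left(17460 + 339\right) = \left(-196200 + \frac{1}{31}\right) - 17799 = - \frac{6082199}{31} - 17799 = - \frac{6633968}{31}$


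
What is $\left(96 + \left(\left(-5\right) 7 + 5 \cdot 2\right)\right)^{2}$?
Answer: $5041$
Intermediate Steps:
$\left(96 + \left(\left(-5\right) 7 + 5 \cdot 2\right)\right)^{2} = \left(96 + \left(-35 + 10\right)\right)^{2} = \left(96 - 25\right)^{2} = 71^{2} = 5041$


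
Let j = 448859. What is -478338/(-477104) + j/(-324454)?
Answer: -14738436721/38699575304 ≈ -0.38084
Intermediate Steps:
-478338/(-477104) + j/(-324454) = -478338/(-477104) + 448859/(-324454) = -478338*(-1/477104) + 448859*(-1/324454) = 239169/238552 - 448859/324454 = -14738436721/38699575304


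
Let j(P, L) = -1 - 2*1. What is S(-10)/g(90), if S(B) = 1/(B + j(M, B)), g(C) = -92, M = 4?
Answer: 1/1196 ≈ 0.00083612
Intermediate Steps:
j(P, L) = -3 (j(P, L) = -1 - 2 = -3)
S(B) = 1/(-3 + B) (S(B) = 1/(B - 3) = 1/(-3 + B))
S(-10)/g(90) = 1/(-3 - 10*(-92)) = -1/92/(-13) = -1/13*(-1/92) = 1/1196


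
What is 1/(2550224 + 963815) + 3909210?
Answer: 13737116399191/3514039 ≈ 3.9092e+6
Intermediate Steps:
1/(2550224 + 963815) + 3909210 = 1/3514039 + 3909210 = 13737116399191/3514039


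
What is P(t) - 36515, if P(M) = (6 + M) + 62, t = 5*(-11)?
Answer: -36502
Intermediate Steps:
t = -55
P(M) = 68 + M
P(t) - 36515 = (68 - 55) - 36515 = 13 - 36515 = -36502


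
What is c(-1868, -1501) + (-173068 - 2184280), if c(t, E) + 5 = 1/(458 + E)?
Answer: -2458719180/1043 ≈ -2.3574e+6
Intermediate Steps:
c(t, E) = -5 + 1/(458 + E)
c(-1868, -1501) + (-173068 - 2184280) = (-2289 - 5*(-1501))/(458 - 1501) + (-173068 - 2184280) = (-2289 + 7505)/(-1043) - 2357348 = -1/1043*5216 - 2357348 = -5216/1043 - 2357348 = -2458719180/1043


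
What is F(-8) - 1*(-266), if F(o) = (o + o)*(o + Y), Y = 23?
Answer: 26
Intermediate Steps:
F(o) = 2*o*(23 + o) (F(o) = (o + o)*(o + 23) = (2*o)*(23 + o) = 2*o*(23 + o))
F(-8) - 1*(-266) = 2*(-8)*(23 - 8) - 1*(-266) = 2*(-8)*15 + 266 = -240 + 266 = 26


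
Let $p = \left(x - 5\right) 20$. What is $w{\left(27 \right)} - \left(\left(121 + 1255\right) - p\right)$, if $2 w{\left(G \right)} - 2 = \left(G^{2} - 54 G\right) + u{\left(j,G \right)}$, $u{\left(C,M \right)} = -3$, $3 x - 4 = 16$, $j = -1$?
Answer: $- \frac{5123}{3} \approx -1707.7$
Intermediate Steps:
$x = \frac{20}{3}$ ($x = \frac{4}{3} + \frac{1}{3} \cdot 16 = \frac{4}{3} + \frac{16}{3} = \frac{20}{3} \approx 6.6667$)
$p = \frac{100}{3}$ ($p = \left(\frac{20}{3} - 5\right) 20 = \frac{5}{3} \cdot 20 = \frac{100}{3} \approx 33.333$)
$w{\left(G \right)} = - \frac{1}{2} + \frac{G^{2}}{2} - 27 G$ ($w{\left(G \right)} = 1 + \frac{\left(G^{2} - 54 G\right) - 3}{2} = 1 + \frac{-3 + G^{2} - 54 G}{2} = 1 - \left(\frac{3}{2} + 27 G - \frac{G^{2}}{2}\right) = - \frac{1}{2} + \frac{G^{2}}{2} - 27 G$)
$w{\left(27 \right)} - \left(\left(121 + 1255\right) - p\right) = \left(- \frac{1}{2} + \frac{27^{2}}{2} - 729\right) - \left(\left(121 + 1255\right) - \frac{100}{3}\right) = \left(- \frac{1}{2} + \frac{1}{2} \cdot 729 - 729\right) - \left(1376 - \frac{100}{3}\right) = \left(- \frac{1}{2} + \frac{729}{2} - 729\right) - \frac{4028}{3} = -365 - \frac{4028}{3} = - \frac{5123}{3}$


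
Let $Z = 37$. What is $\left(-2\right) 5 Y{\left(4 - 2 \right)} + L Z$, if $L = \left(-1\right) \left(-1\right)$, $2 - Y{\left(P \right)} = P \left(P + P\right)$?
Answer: $97$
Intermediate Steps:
$Y{\left(P \right)} = 2 - 2 P^{2}$ ($Y{\left(P \right)} = 2 - P \left(P + P\right) = 2 - P 2 P = 2 - 2 P^{2}$)
$L = 1$
$\left(-2\right) 5 Y{\left(4 - 2 \right)} + L Z = \left(-2\right) 5 \left(2 - 2 \left(4 - 2\right)^{2}\right) + 1 \cdot 37 = - 10 \left(2 - 2 \cdot 2^{2}\right) + 37 = - 10 \left(2 - 8\right) + 37 = \left(-10\right) \left(-6\right) + 37 = 60 + 37 = 97$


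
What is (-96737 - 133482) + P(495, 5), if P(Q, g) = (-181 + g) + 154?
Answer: -230241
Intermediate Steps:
P(Q, g) = -27 + g
(-96737 - 133482) + P(495, 5) = (-96737 - 133482) + (-27 + 5) = -230219 - 22 = -230241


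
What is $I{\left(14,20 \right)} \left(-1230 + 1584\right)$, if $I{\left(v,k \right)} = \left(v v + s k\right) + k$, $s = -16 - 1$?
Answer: $-43896$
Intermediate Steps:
$s = -17$
$I{\left(v,k \right)} = v^{2} - 16 k$ ($I{\left(v,k \right)} = \left(v v - 17 k\right) + k = \left(v^{2} - 17 k\right) + k = v^{2} - 16 k$)
$I{\left(14,20 \right)} \left(-1230 + 1584\right) = \left(14^{2} - 320\right) \left(-1230 + 1584\right) = \left(196 - 320\right) 354 = \left(-124\right) 354 = -43896$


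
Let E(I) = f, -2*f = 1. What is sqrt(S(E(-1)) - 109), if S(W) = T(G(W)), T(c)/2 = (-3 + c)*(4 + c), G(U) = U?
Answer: I*sqrt(534)/2 ≈ 11.554*I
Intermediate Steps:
f = -1/2 (f = -1/2*1 = -1/2 ≈ -0.50000)
E(I) = -1/2
T(c) = 2*(-3 + c)*(4 + c) (T(c) = 2*((-3 + c)*(4 + c)) = 2*(-3 + c)*(4 + c))
S(W) = -24 + 2*W + 2*W**2
sqrt(S(E(-1)) - 109) = sqrt((-24 + 2*(-1/2) + 2*(-1/2)**2) - 109) = sqrt((-24 - 1 + 2*(1/4)) - 109) = sqrt((-24 - 1 + 1/2) - 109) = sqrt(-49/2 - 109) = sqrt(-267/2) = I*sqrt(534)/2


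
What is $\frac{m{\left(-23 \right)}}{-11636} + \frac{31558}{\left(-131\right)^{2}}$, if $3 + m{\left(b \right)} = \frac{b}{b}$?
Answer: $\frac{183621605}{99842698} \approx 1.8391$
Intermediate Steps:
$m{\left(b \right)} = -2$ ($m{\left(b \right)} = -3 + \frac{b}{b} = -3 + 1 = -2$)
$\frac{m{\left(-23 \right)}}{-11636} + \frac{31558}{\left(-131\right)^{2}} = - \frac{2}{-11636} + \frac{31558}{\left(-131\right)^{2}} = \left(-2\right) \left(- \frac{1}{11636}\right) + \frac{31558}{17161} = \frac{1}{5818} + 31558 \cdot \frac{1}{17161} = \frac{1}{5818} + \frac{31558}{17161} = \frac{183621605}{99842698}$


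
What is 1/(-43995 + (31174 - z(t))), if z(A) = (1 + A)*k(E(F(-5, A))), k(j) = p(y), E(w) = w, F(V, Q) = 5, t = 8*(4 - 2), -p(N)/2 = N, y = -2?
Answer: -1/12889 ≈ -7.7586e-5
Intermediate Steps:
p(N) = -2*N
t = 16 (t = 8*2 = 16)
k(j) = 4 (k(j) = -2*(-2) = 4)
z(A) = 4 + 4*A (z(A) = (1 + A)*4 = 4 + 4*A)
1/(-43995 + (31174 - z(t))) = 1/(-43995 + (31174 - (4 + 4*16))) = 1/(-43995 + (31174 - (4 + 64))) = 1/(-43995 + (31174 - 1*68)) = 1/(-43995 + (31174 - 68)) = 1/(-43995 + 31106) = 1/(-12889) = -1/12889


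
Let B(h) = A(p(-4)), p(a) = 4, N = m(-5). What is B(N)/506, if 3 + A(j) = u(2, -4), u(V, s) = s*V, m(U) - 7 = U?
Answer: -1/46 ≈ -0.021739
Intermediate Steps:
m(U) = 7 + U
N = 2 (N = 7 - 5 = 2)
u(V, s) = V*s
A(j) = -11 (A(j) = -3 + 2*(-4) = -3 - 8 = -11)
B(h) = -11
B(N)/506 = -11/506 = -11*1/506 = -1/46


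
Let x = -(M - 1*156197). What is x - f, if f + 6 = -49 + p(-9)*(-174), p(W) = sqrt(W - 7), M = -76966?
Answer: 233218 + 696*I ≈ 2.3322e+5 + 696.0*I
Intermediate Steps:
p(W) = sqrt(-7 + W)
f = -55 - 696*I (f = -6 + (-49 + sqrt(-7 - 9)*(-174)) = -6 + (-49 + sqrt(-16)*(-174)) = -6 + (-49 + (4*I)*(-174)) = -6 + (-49 - 696*I) = -55 - 696*I ≈ -55.0 - 696.0*I)
x = 233163 (x = -(-76966 - 1*156197) = -(-76966 - 156197) = -1*(-233163) = 233163)
x - f = 233163 - (-55 - 696*I) = 233163 + (55 + 696*I) = 233218 + 696*I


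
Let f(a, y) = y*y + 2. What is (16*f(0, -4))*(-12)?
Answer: -3456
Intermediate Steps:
f(a, y) = 2 + y**2 (f(a, y) = y**2 + 2 = 2 + y**2)
(16*f(0, -4))*(-12) = (16*(2 + (-4)**2))*(-12) = (16*(2 + 16))*(-12) = (16*18)*(-12) = 288*(-12) = -3456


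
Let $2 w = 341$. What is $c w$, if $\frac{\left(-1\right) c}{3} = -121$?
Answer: $\frac{123783}{2} \approx 61892.0$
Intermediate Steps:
$w = \frac{341}{2}$ ($w = \frac{1}{2} \cdot 341 = \frac{341}{2} \approx 170.5$)
$c = 363$ ($c = \left(-3\right) \left(-121\right) = 363$)
$c w = 363 \cdot \frac{341}{2} = \frac{123783}{2}$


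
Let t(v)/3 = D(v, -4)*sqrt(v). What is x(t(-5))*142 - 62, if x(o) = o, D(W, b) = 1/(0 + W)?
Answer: -62 - 426*I*sqrt(5)/5 ≈ -62.0 - 190.51*I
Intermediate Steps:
D(W, b) = 1/W
t(v) = 3/sqrt(v) (t(v) = 3*(sqrt(v)/v) = 3/sqrt(v))
x(t(-5))*142 - 62 = (3/sqrt(-5))*142 - 62 = (3*(-I*sqrt(5)/5))*142 - 62 = -3*I*sqrt(5)/5*142 - 62 = -426*I*sqrt(5)/5 - 62 = -62 - 426*I*sqrt(5)/5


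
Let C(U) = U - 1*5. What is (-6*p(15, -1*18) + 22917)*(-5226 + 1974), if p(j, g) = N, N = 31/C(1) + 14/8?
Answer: -74643156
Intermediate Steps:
C(U) = -5 + U (C(U) = U - 5 = -5 + U)
N = -6 (N = 31/(-5 + 1) + 14/8 = 31/(-4) + 14*(⅛) = 31*(-¼) + 7/4 = -31/4 + 7/4 = -6)
p(j, g) = -6
(-6*p(15, -1*18) + 22917)*(-5226 + 1974) = (-6*(-6) + 22917)*(-5226 + 1974) = (36 + 22917)*(-3252) = 22953*(-3252) = -74643156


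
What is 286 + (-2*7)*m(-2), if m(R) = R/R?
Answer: 272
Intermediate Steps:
m(R) = 1
286 + (-2*7)*m(-2) = 286 - 2*7*1 = 286 - 14*1 = 286 - 14 = 272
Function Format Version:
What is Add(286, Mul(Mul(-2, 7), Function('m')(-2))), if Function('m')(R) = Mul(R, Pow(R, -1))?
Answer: 272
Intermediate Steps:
Function('m')(R) = 1
Add(286, Mul(Mul(-2, 7), Function('m')(-2))) = Add(286, Mul(Mul(-2, 7), 1)) = Add(286, Mul(-14, 1)) = Add(286, -14) = 272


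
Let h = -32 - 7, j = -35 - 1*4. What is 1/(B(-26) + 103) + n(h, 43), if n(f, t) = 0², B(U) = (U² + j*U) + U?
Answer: 1/1767 ≈ 0.00056593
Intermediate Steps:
j = -39 (j = -35 - 4 = -39)
B(U) = U² - 38*U (B(U) = (U² - 39*U) + U = U² - 38*U)
h = -39
n(f, t) = 0
1/(B(-26) + 103) + n(h, 43) = 1/(-26*(-38 - 26) + 103) + 0 = 1/(-26*(-64) + 103) + 0 = 1/(1664 + 103) + 0 = 1/1767 + 0 = 1/1767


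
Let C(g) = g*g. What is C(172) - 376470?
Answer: -346886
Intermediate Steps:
C(g) = g**2
C(172) - 376470 = 172**2 - 376470 = 29584 - 376470 = -346886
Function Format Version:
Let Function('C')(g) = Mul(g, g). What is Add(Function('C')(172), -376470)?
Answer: -346886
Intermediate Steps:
Function('C')(g) = Pow(g, 2)
Add(Function('C')(172), -376470) = Add(Pow(172, 2), -376470) = Add(29584, -376470) = -346886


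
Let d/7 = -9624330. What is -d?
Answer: 67370310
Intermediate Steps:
d = -67370310 (d = 7*(-9624330) = -67370310)
-d = -1*(-67370310) = 67370310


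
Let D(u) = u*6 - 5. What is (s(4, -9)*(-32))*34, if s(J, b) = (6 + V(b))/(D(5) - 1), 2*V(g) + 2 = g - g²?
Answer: 5440/3 ≈ 1813.3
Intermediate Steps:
V(g) = -1 + g/2 - g²/2 (V(g) = -1 + (g - g²)/2 = -1 + (g/2 - g²/2) = -1 + g/2 - g²/2)
D(u) = -5 + 6*u (D(u) = 6*u - 5 = -5 + 6*u)
s(J, b) = 5/24 - b²/48 + b/48 (s(J, b) = (6 + (-1 + b/2 - b²/2))/((-5 + 6*5) - 1) = (5 + b/2 - b²/2)/((-5 + 30) - 1) = (5 + b/2 - b²/2)/(25 - 1) = (5 + b/2 - b²/2)/24 = (5 + b/2 - b²/2)*(1/24) = 5/24 - b²/48 + b/48)
(s(4, -9)*(-32))*34 = ((5/24 - 1/48*(-9)² + (1/48)*(-9))*(-32))*34 = ((5/24 - 1/48*81 - 3/16)*(-32))*34 = ((5/24 - 27/16 - 3/16)*(-32))*34 = -5/3*(-32)*34 = (160/3)*34 = 5440/3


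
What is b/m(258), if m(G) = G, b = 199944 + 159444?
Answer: 59898/43 ≈ 1393.0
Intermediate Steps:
b = 359388
b/m(258) = 359388/258 = 359388*(1/258) = 59898/43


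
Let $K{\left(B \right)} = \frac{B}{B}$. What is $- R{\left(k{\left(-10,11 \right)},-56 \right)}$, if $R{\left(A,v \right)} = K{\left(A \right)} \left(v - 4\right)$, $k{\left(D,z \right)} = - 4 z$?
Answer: $60$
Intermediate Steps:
$K{\left(B \right)} = 1$
$R{\left(A,v \right)} = -4 + v$ ($R{\left(A,v \right)} = 1 \left(v - 4\right) = 1 \left(-4 + v\right) = -4 + v$)
$- R{\left(k{\left(-10,11 \right)},-56 \right)} = - (-4 - 56) = \left(-1\right) \left(-60\right) = 60$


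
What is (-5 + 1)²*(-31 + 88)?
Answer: 912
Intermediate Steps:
(-5 + 1)²*(-31 + 88) = (-4)²*57 = 16*57 = 912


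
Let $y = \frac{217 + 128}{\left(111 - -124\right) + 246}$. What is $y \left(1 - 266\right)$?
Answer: $- \frac{91425}{481} \approx -190.07$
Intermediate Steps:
$y = \frac{345}{481}$ ($y = \frac{345}{\left(111 + 124\right) + 246} = \frac{345}{235 + 246} = \frac{345}{481} \approx 0.71726$)
$y \left(1 - 266\right) = \frac{345 \left(1 - 266\right)}{481} = \frac{345}{481} \left(-265\right) = - \frac{91425}{481}$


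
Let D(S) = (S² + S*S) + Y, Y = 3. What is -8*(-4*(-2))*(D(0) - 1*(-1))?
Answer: -256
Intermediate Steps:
D(S) = 3 + 2*S² (D(S) = (S² + S*S) + 3 = (S² + S²) + 3 = 2*S² + 3 = 3 + 2*S²)
-8*(-4*(-2))*(D(0) - 1*(-1)) = -8*(-4*(-2))*((3 + 2*0²) - 1*(-1)) = -64*((3 + 2*0) + 1) = -64*((3 + 0) + 1) = -64*(3 + 1) = -64*4 = -8*32 = -256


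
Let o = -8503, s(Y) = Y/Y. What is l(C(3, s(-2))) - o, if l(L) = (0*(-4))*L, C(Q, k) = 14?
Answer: 8503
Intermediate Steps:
s(Y) = 1
l(L) = 0 (l(L) = 0*L = 0)
l(C(3, s(-2))) - o = 0 - 1*(-8503) = 0 + 8503 = 8503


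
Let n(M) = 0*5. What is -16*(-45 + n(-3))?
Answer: 720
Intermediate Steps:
n(M) = 0
-16*(-45 + n(-3)) = -16*(-45 + 0) = -16*(-45) = 720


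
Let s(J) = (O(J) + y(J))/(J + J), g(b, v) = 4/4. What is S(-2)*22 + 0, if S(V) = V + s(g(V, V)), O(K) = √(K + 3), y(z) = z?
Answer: -11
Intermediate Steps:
g(b, v) = 1 (g(b, v) = 4*(¼) = 1)
O(K) = √(3 + K)
s(J) = (J + √(3 + J))/(2*J) (s(J) = (√(3 + J) + J)/(J + J) = (J + √(3 + J))/((2*J)) = (J + √(3 + J))*(1/(2*J)) = (J + √(3 + J))/(2*J))
S(V) = 3/2 + V (S(V) = V + (½)*(1 + √(3 + 1))/1 = V + (½)*1*(1 + √4) = V + (½)*1*(1 + 2) = V + (½)*1*3 = V + 3/2 = 3/2 + V)
S(-2)*22 + 0 = (3/2 - 2)*22 + 0 = -½*22 + 0 = -11 + 0 = -11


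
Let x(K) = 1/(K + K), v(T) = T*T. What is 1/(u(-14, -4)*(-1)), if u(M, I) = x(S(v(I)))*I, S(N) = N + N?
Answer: 16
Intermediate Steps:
v(T) = T²
S(N) = 2*N
x(K) = 1/(2*K)
u(M, I) = 1/(4*I) (u(M, I) = (1/(2*((2*I²))))*I = ((1/(2*I²))/2)*I = (1/(4*I²))*I = 1/(4*I))
1/(u(-14, -4)*(-1)) = 1/(((¼)/(-4))*(-1)) = 1/(((¼)*(-¼))*(-1)) = 1/(-1/16*(-1)) = 1/(1/16) = 16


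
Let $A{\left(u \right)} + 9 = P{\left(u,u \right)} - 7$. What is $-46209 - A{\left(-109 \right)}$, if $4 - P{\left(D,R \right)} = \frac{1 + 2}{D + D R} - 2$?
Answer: $- \frac{181284875}{3924} \approx -46199.0$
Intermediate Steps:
$P{\left(D,R \right)} = 6 - \frac{3}{D + D R}$ ($P{\left(D,R \right)} = 4 - \left(\frac{1 + 2}{D + D R} - 2\right) = 4 - \left(\frac{3}{D + D R} - 2\right) = 4 - \left(-2 + \frac{3}{D + D R}\right) = 4 + \left(2 - \frac{3}{D + D R}\right) = 6 - \frac{3}{D + D R}$)
$A{\left(u \right)} = -16 + \frac{3 \left(-1 + 2 u + 2 u^{2}\right)}{u \left(1 + u\right)}$ ($A{\left(u \right)} = -9 + \left(\frac{3 \left(-1 + 2 u + 2 u u\right)}{u \left(1 + u\right)} - 7\right) = -9 - \left(7 - \frac{3 \left(-1 + 2 u + 2 u^{2}\right)}{u \left(1 + u\right)}\right) = -16 + \frac{3 \left(-1 + 2 u + 2 u^{2}\right)}{u \left(1 + u\right)}$)
$-46209 - A{\left(-109 \right)} = -46209 - \frac{-3 - -1090 - 10 \left(-109\right)^{2}}{\left(-109\right) \left(1 - 109\right)} = -46209 - - \frac{-3 + 1090 - 118810}{109 \left(-108\right)} = -46209 - \left(- \frac{1}{109}\right) \left(- \frac{1}{108}\right) \left(-3 + 1090 - 118810\right) = -46209 - \left(- \frac{1}{109}\right) \left(- \frac{1}{108}\right) \left(-117723\right) = -46209 - - \frac{39241}{3924} = -46209 + \frac{39241}{3924} = - \frac{181284875}{3924}$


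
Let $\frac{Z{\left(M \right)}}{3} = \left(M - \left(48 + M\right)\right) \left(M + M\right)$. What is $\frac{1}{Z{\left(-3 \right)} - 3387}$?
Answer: $- \frac{1}{2523} \approx -0.00039635$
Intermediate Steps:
$Z{\left(M \right)} = - 288 M$ ($Z{\left(M \right)} = 3 \left(M - \left(48 + M\right)\right) \left(M + M\right) = 3 \left(- 48 \cdot 2 M\right) = 3 \left(- 96 M\right) = - 288 M$)
$\frac{1}{Z{\left(-3 \right)} - 3387} = \frac{1}{\left(-288\right) \left(-3\right) - 3387} = \frac{1}{864 - 3387} = \frac{1}{-2523} = - \frac{1}{2523}$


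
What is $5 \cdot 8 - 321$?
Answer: $-281$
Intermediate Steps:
$5 \cdot 8 - 321 = 40 - 321 = -281$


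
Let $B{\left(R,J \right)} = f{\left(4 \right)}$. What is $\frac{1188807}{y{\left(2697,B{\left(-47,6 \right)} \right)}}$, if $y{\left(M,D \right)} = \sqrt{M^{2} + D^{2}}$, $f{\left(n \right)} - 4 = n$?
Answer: $\frac{1188807 \sqrt{7273873}}{7273873} \approx 440.79$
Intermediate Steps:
$f{\left(n \right)} = 4 + n$
$B{\left(R,J \right)} = 8$ ($B{\left(R,J \right)} = 4 + 4 = 8$)
$y{\left(M,D \right)} = \sqrt{D^{2} + M^{2}}$
$\frac{1188807}{y{\left(2697,B{\left(-47,6 \right)} \right)}} = \frac{1188807}{\sqrt{8^{2} + 2697^{2}}} = \frac{1188807}{\sqrt{64 + 7273809}} = \frac{1188807}{\sqrt{7273873}} = 1188807 \frac{\sqrt{7273873}}{7273873} = \frac{1188807 \sqrt{7273873}}{7273873}$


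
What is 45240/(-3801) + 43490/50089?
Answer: -700240290/63462763 ≈ -11.034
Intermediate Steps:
45240/(-3801) + 43490/50089 = 45240*(-1/3801) + 43490*(1/50089) = -15080/1267 + 43490/50089 = -700240290/63462763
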